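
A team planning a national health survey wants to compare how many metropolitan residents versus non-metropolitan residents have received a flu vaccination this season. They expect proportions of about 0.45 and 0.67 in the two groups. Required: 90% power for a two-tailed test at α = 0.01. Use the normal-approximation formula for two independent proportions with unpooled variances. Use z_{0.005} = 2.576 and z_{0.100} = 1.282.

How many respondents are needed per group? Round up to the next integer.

n = 145 per group

n = (z_{α/2} + z_β)² · [p₁(1−p₁) + p₂(1−p₂)] / (p₁ − p₂)²
  = (2.576 + 1.282)² · (0.45·0.55 + 0.67·0.33) / (-0.22)²
  = (3.858)² · (0.2475 + 0.2211) / 0.0484
  = 14.8842 · 0.4686 / 0.0484
  = 144.11
Round up → n = 145 per group.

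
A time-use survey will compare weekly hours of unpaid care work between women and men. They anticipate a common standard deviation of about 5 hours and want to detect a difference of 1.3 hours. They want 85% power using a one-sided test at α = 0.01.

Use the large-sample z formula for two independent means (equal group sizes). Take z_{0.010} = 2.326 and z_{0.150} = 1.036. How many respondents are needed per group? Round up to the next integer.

n = 335 per group

n = (z_α + z_β)² · (σ₁² + σ₂²) / δ²
  = (2.326 + 1.036)² · (2·5² = 50) / 1.3²
  = 11.3030 · 50 / 1.69
  = 334.41
Round up → n = 335 per group.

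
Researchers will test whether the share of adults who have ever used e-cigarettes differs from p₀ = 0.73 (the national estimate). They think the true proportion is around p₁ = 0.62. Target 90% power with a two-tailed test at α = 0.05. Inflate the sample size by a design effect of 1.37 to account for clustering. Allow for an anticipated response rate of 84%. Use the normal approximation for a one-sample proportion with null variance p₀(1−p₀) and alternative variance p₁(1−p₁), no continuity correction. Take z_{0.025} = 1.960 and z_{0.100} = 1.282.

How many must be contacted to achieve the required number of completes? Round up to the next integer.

n = [z_{α/2}·√(p₀q₀) + z_β·√(p₁q₁)]² / (p₁ − p₀)²
  = [1.960·√(0.73·0.27) + 1.282·√(0.62·0.38)]² / (-0.11)²
  = [1.960·0.4440 + 1.282·0.4854]² / 0.0121
  = [1.4924]² / 0.0121
  = 184.08
Design effect: 1.37 × 184.08 = 252.19.
Adjust for 84% response: 252.19 / 0.84 = 300.22.
Round up → n = 301.

n = 301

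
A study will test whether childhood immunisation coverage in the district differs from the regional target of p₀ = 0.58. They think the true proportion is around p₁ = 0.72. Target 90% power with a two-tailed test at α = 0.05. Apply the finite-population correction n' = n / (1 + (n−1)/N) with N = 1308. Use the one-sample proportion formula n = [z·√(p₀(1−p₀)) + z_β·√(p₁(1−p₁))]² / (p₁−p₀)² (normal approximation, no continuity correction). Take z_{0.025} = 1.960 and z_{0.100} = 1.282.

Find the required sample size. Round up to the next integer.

n = 112

n = [z_{α/2}·√(p₀q₀) + z_β·√(p₁q₁)]² / (p₁ − p₀)²
  = [1.960·√(0.58·0.42) + 1.282·√(0.72·0.28)]² / (0.14)²
  = [1.960·0.4936 + 1.282·0.4490]² / 0.0196
  = [1.5430]² / 0.0196
  = 121.47
Finite-population correction (N = 1308): 121.47 / (1 + (121.47 − 1)/1308) = 111.23.
Round up → n = 112.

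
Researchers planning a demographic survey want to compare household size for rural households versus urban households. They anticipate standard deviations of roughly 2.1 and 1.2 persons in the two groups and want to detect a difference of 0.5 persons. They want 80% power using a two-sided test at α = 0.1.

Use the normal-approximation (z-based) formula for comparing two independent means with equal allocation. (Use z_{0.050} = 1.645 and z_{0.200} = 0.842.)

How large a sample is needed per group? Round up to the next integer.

n = 145 per group

n = (z_{α/2} + z_β)² · (σ₁² + σ₂²) / δ²
  = (1.645 + 0.842)² · (2.1² + 1.2² = 5.85) / 0.5²
  = 6.1852 · 5.85 / 0.25
  = 144.73
Round up → n = 145 per group.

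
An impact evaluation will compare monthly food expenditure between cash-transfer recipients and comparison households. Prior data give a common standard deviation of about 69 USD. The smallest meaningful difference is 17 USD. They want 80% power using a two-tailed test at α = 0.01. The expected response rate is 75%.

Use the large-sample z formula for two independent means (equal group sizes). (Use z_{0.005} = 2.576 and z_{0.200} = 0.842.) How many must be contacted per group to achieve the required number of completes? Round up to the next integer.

n = 514 per group

n = (z_{α/2} + z_β)² · (σ₁² + σ₂²) / δ²
  = (2.576 + 0.842)² · (2·69² = 9522) / 17²
  = 11.6827 · 9522 / 289
  = 384.92
Adjust for 75% response: 384.92 / 0.75 = 513.23.
Round up → n = 514 per group.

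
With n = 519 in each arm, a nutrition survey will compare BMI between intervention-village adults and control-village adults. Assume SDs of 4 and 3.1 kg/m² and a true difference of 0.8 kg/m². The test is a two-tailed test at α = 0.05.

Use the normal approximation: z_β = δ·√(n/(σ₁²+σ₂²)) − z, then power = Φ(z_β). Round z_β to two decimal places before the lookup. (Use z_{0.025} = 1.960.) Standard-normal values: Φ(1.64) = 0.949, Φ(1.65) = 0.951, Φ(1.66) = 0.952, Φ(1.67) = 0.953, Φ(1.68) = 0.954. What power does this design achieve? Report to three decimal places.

Power ≈ 0.949

z_β = δ·√(n/(σ₁²+σ₂²)) − z_{α/2}
    = 0.8 · √(519/25.61) − 1.960
    = 0.8 · 4.50172 − 1.960
    = 3.6014 − 1.960 = 1.6414 → 1.64
Power = Φ(1.64) = 0.949.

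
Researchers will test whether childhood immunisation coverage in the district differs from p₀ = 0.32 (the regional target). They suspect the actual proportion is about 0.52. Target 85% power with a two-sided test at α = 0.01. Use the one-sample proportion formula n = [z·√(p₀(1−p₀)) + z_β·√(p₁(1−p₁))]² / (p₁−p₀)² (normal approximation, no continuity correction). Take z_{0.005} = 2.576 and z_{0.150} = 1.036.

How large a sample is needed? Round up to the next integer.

n = 74

n = [z_{α/2}·√(p₀q₀) + z_β·√(p₁q₁)]² / (p₁ − p₀)²
  = [2.576·√(0.32·0.68) + 1.036·√(0.52·0.48)]² / (0.20)²
  = [2.576·0.4665 + 1.036·0.4996]² / 0.0400
  = [1.7192]² / 0.0400
  = 73.89
Round up → n = 74.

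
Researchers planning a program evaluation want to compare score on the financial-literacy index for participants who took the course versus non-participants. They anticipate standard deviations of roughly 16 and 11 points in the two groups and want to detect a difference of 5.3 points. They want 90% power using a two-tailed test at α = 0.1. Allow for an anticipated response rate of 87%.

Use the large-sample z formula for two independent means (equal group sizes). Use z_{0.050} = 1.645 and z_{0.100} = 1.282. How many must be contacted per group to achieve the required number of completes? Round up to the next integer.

n = (z_{α/2} + z_β)² · (σ₁² + σ₂²) / δ²
  = (1.645 + 1.282)² · (16² + 11² = 377) / 5.3²
  = 8.5673 · 377 / 28.09
  = 114.98
Adjust for 87% response: 114.98 / 0.87 = 132.16.
Round up → n = 133 per group.

n = 133 per group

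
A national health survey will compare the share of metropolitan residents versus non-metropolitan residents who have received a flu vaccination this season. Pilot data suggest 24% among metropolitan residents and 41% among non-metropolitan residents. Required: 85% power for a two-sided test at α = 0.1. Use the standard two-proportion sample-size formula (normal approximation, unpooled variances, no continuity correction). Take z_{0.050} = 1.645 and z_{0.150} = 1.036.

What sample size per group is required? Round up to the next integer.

n = (z_{α/2} + z_β)² · [p₁(1−p₁) + p₂(1−p₂)] / (p₁ − p₂)²
  = (1.645 + 1.036)² · (0.24·0.76 + 0.41·0.59) / (-0.17)²
  = (2.681)² · (0.1824 + 0.2419) / 0.0289
  = 7.1878 · 0.4243 / 0.0289
  = 105.53
Round up → n = 106 per group.

n = 106 per group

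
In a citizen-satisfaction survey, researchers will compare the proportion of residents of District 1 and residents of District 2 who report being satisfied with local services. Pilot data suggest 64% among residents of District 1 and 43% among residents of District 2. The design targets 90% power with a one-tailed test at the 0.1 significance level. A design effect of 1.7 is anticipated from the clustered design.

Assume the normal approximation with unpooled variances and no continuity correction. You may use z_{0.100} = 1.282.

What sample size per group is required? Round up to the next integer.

n = 121 per group

n = (z_α + z_β)² · [p₁(1−p₁) + p₂(1−p₂)] / (p₁ − p₂)²
  = (1.282 + 1.282)² · (0.64·0.36 + 0.43·0.57) / (0.21)²
  = (2.564)² · (0.2304 + 0.2451) / 0.0441
  = 6.5741 · 0.4755 / 0.0441
  = 70.88
Design effect: 1.7 × 70.88 = 120.50.
Round up → n = 121 per group.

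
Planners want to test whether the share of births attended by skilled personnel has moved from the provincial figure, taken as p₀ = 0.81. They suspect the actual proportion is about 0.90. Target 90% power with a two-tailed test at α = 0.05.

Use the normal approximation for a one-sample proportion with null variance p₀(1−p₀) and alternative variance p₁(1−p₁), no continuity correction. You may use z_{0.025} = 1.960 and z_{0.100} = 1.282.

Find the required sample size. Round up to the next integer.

n = 165

n = [z_{α/2}·√(p₀q₀) + z_β·√(p₁q₁)]² / (p₁ − p₀)²
  = [1.960·√(0.81·0.19) + 1.282·√(0.90·0.10)]² / (0.09)²
  = [1.960·0.3923 + 1.282·0.3000]² / 0.0081
  = [1.1535]² / 0.0081
  = 164.27
Round up → n = 165.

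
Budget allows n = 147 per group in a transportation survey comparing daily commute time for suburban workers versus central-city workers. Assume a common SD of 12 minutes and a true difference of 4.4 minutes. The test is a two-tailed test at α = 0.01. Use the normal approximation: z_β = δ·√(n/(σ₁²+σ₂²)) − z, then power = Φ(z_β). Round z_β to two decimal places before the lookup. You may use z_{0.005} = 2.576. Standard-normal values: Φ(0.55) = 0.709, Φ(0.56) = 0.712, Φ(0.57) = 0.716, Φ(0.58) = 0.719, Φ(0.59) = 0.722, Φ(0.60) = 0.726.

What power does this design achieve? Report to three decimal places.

z_β = δ·√(n/(σ₁²+σ₂²)) − z_{α/2}
    = 4.4 · √(147/288) − 2.576
    = 4.4 · 0.71443 − 2.576
    = 3.1435 − 2.576 = 0.5675 → 0.57
Power = Φ(0.57) = 0.716.

Power ≈ 0.716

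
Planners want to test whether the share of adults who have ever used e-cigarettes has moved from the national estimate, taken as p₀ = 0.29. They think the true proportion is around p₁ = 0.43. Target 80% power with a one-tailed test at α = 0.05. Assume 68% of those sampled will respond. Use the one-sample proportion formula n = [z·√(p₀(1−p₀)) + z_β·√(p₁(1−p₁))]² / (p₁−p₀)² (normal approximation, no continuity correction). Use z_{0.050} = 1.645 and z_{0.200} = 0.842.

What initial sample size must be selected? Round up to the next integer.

n = 102

n = [z_α·√(p₀q₀) + z_β·√(p₁q₁)]² / (p₁ − p₀)²
  = [1.645·√(0.29·0.71) + 0.842·√(0.43·0.57)]² / (0.14)²
  = [1.645·0.4538 + 0.842·0.4951]² / 0.0196
  = [1.1633]² / 0.0196
  = 69.04
Adjust for 68% response: 69.04 / 0.68 = 101.53.
Round up → n = 102.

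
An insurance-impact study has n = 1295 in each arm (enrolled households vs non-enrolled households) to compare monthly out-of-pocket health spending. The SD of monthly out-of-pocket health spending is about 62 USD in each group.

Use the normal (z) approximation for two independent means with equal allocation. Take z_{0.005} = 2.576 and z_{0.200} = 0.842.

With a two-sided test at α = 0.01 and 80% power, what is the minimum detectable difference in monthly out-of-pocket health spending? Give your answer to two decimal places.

δ = (z_{α/2} + z_β) · √((σ₁²+σ₂²)/n)
  = (2.576 + 0.842) · √(7688/1295)
  = 3.418 · √5.9367
  = 3.418 · 2.4365
  = 8.3281

Minimum detectable difference ≈ 8.33 USD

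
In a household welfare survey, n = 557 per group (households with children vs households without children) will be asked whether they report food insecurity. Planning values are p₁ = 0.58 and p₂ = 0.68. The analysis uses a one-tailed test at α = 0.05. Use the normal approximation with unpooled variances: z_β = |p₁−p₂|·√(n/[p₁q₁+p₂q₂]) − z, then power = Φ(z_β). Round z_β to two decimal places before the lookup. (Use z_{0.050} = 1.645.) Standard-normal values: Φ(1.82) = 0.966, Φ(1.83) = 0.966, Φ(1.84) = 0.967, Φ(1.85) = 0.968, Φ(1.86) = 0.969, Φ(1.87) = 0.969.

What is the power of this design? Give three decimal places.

Power ≈ 0.966

z_β = |p₁−p₂|·√(n/[p₁q₁+p₂q₂]) − z_α
    = 0.10 · √(557/0.4612) − 1.645
    = 0.10 · 34.7523 − 1.645
    = 3.4752 − 1.645 = 1.8302 → 1.83
Power = Φ(1.83) = 0.966.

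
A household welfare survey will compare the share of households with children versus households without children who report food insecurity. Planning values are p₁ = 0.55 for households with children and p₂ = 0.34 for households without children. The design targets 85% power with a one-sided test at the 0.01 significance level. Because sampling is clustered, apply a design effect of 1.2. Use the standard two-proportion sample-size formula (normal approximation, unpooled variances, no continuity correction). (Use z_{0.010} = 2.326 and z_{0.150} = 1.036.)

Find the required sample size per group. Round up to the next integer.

n = 146 per group

n = (z_α + z_β)² · [p₁(1−p₁) + p₂(1−p₂)] / (p₁ − p₂)²
  = (2.326 + 1.036)² · (0.55·0.45 + 0.34·0.66) / (0.21)²
  = (3.362)² · (0.2475 + 0.2244) / 0.0441
  = 11.3030 · 0.4719 / 0.0441
  = 120.95
Design effect: 1.2 × 120.95 = 145.14.
Round up → n = 146 per group.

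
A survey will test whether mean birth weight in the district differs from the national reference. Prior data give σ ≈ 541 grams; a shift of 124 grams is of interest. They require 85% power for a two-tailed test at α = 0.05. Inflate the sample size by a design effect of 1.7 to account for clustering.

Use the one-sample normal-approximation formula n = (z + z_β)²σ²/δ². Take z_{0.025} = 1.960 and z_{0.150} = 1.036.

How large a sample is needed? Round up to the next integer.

n = (z_{α/2} + z_β)² · σ² / δ²
  = (1.960 + 1.036)² · 541² / 124²
  = 8.9760 · 292681 / 15376
  = 170.86
Design effect: 1.7 × 170.86 = 290.46.
Round up → n = 291.

n = 291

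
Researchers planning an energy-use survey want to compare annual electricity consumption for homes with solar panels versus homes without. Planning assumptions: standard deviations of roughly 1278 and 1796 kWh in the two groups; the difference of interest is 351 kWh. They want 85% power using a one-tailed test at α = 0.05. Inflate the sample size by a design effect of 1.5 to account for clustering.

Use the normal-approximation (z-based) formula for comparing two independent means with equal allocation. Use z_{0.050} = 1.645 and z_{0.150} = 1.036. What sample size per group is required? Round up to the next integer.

n = (z_α + z_β)² · (σ₁² + σ₂²) / δ²
  = (1.645 + 1.036)² · (1278² + 1796² = 4858900) / 351²
  = 7.1878 · 4858900 / 123201
  = 283.48
Design effect: 1.5 × 283.48 = 425.22.
Round up → n = 426 per group.

n = 426 per group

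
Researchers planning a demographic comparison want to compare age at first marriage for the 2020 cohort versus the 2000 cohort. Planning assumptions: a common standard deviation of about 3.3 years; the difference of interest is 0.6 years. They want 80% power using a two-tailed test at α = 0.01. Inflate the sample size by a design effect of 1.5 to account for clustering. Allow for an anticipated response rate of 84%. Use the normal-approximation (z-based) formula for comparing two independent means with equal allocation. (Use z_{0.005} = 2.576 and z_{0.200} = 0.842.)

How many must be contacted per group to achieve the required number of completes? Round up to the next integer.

n = 1263 per group

n = (z_{α/2} + z_β)² · (σ₁² + σ₂²) / δ²
  = (2.576 + 0.842)² · (2·3.3² = 21.78) / 0.6²
  = 11.6827 · 21.78 / 0.36
  = 706.80
Design effect: 1.5 × 706.80 = 1060.21.
Adjust for 84% response: 1060.21 / 0.84 = 1262.15.
Round up → n = 1263 per group.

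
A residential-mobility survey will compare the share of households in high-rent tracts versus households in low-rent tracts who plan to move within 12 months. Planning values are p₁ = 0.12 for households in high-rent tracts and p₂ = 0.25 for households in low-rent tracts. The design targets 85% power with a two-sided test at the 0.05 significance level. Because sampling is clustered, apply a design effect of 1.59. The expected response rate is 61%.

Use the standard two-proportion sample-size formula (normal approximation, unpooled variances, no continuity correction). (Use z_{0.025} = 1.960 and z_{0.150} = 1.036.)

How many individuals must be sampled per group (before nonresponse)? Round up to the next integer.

n = (z_{α/2} + z_β)² · [p₁(1−p₁) + p₂(1−p₂)] / (p₁ − p₂)²
  = (1.960 + 1.036)² · (0.12·0.88 + 0.25·0.75) / (-0.13)²
  = (2.996)² · (0.1056 + 0.1875) / 0.0169
  = 8.9760 · 0.2931 / 0.0169
  = 155.67
Design effect: 1.59 × 155.67 = 247.52.
Adjust for 61% response: 247.52 / 0.61 = 405.77.
Round up → n = 406 per group.

n = 406 per group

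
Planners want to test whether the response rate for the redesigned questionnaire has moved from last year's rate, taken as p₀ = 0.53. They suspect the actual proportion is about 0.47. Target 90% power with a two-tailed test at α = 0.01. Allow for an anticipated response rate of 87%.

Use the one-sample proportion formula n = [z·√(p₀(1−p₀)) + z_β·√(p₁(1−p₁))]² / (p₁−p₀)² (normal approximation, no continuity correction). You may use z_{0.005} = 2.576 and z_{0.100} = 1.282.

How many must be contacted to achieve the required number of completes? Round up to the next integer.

n = 1184

n = [z_{α/2}·√(p₀q₀) + z_β·√(p₁q₁)]² / (p₁ − p₀)²
  = [2.576·√(0.53·0.47) + 1.282·√(0.47·0.53)]² / (-0.06)²
  = [2.576·0.4991 + 1.282·0.4991]² / 0.0036
  = [1.9255]² / 0.0036
  = 1029.90
Adjust for 87% response: 1029.90 / 0.87 = 1183.79.
Round up → n = 1184.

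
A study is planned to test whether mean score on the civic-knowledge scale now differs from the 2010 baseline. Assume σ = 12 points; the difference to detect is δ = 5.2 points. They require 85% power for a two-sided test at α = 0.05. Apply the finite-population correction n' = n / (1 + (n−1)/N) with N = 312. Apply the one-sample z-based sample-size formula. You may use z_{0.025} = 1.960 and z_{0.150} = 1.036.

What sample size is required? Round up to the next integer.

n = (z_{α/2} + z_β)² · σ² / δ²
  = (1.960 + 1.036)² · 12² / 5.2²
  = 8.9760 · 144 / 27.04
  = 47.80
Finite-population correction (N = 312): 47.80 / (1 + (47.80 − 1)/312) = 41.57.
Round up → n = 42.

n = 42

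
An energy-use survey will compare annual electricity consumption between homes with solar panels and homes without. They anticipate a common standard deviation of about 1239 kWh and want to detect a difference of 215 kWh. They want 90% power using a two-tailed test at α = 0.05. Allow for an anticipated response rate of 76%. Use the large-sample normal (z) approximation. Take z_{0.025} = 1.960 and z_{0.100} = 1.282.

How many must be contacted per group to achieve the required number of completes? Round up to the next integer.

n = 919 per group

n = (z_{α/2} + z_β)² · (σ₁² + σ₂²) / δ²
  = (1.960 + 1.282)² · (2·1239² = 3070242) / 215²
  = 10.5106 · 3070242 / 46225
  = 698.11
Adjust for 76% response: 698.11 / 0.76 = 918.56.
Round up → n = 919 per group.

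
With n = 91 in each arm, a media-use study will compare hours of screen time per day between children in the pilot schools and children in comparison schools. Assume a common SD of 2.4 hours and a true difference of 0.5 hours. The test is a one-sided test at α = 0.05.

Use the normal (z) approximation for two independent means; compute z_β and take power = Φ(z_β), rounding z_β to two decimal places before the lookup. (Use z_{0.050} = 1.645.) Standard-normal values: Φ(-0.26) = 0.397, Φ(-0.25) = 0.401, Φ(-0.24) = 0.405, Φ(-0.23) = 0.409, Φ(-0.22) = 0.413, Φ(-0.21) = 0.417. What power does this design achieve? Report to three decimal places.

z_β = δ·√(n/(σ₁²+σ₂²)) − z_α
    = 0.5 · √(91/11.52) − 1.645
    = 0.5 · 2.81057 − 1.645
    = 1.4053 − 1.645 = -0.2397 → -0.24
Power = Φ(-0.24) = 0.405.

Power ≈ 0.405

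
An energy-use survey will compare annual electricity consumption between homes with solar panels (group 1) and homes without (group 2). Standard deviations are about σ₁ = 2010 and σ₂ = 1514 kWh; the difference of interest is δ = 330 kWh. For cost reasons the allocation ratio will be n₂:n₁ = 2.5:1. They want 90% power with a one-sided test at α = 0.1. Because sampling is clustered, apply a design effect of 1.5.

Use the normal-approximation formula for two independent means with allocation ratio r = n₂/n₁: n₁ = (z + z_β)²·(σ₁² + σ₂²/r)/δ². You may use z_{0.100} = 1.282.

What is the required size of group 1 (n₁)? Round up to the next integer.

n₁ = (z_α + z_β)² · (σ₁² + σ₂²/r) / δ²
   = (1.282 + 1.282)² · (2010² + 1514²/2.5) / 330²
   = 6.5741 · (4040100 + 916878.4) / 108900
   = 6.5741 · 4956978.4 / 108900
   = 299.24
Design effect: 1.5 × 299.24 = 448.87.
Round up → n₁ = 449; n₂ = r·n₁ = 2.5 × 449 = 1123.

n₁ = 449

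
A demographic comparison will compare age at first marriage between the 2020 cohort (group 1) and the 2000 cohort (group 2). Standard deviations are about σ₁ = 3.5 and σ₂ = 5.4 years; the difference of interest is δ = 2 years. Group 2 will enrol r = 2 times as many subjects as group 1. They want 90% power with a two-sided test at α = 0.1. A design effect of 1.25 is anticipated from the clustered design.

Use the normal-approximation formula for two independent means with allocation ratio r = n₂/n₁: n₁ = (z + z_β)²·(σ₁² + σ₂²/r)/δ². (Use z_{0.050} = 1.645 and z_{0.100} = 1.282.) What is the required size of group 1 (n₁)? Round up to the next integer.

n₁ = (z_{α/2} + z_β)² · (σ₁² + σ₂²/r) / δ²
   = (1.645 + 1.282)² · (3.5² + 5.4²/2) / 2²
   = 8.5673 · (12.25 + 14.58) / 4
   = 8.5673 · 26.83 / 4
   = 57.47
Design effect: 1.25 × 57.47 = 71.83.
Round up → n₁ = 72; n₂ = r·n₁ = 2 × 72 = 144.

n₁ = 72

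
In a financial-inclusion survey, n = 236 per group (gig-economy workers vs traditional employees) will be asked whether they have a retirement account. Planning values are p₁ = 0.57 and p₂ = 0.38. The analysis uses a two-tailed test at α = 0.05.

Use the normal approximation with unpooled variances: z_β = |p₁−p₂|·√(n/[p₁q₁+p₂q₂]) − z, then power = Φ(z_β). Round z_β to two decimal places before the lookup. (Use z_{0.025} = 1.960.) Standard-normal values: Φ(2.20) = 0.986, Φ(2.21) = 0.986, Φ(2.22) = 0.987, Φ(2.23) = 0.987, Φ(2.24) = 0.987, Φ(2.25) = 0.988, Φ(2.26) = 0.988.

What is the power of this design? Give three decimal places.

z_β = |p₁−p₂|·√(n/[p₁q₁+p₂q₂]) − z_{α/2}
    = 0.19 · √(236/0.4807) − 1.960
    = 0.19 · 22.1574 − 1.960
    = 4.2099 − 1.960 = 2.2499 → 2.25
Power = Φ(2.25) = 0.988.

Power ≈ 0.988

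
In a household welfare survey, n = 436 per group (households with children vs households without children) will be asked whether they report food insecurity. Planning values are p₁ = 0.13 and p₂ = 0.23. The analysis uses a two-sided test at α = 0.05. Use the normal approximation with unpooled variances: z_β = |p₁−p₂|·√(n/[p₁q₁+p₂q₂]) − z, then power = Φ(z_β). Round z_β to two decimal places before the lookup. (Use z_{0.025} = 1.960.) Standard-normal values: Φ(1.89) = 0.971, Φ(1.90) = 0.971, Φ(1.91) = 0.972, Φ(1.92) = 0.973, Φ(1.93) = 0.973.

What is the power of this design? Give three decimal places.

z_β = |p₁−p₂|·√(n/[p₁q₁+p₂q₂]) − z_{α/2}
    = 0.10 · √(436/0.2902) − 1.960
    = 0.10 · 38.7610 − 1.960
    = 3.8761 − 1.960 = 1.9161 → 1.92
Power = Φ(1.92) = 0.973.

Power ≈ 0.973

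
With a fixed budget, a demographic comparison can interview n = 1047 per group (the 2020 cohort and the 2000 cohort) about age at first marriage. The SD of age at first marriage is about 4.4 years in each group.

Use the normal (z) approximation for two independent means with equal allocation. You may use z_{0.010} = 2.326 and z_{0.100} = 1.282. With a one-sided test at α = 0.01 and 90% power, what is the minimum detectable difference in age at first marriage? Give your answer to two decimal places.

δ = (z_α + z_β) · √((σ₁²+σ₂²)/n)
  = (2.326 + 1.282) · √(38.72/1047)
  = 3.608 · √0.03698
  = 3.608 · 0.1923
  = 0.6938

Minimum detectable difference ≈ 0.69 years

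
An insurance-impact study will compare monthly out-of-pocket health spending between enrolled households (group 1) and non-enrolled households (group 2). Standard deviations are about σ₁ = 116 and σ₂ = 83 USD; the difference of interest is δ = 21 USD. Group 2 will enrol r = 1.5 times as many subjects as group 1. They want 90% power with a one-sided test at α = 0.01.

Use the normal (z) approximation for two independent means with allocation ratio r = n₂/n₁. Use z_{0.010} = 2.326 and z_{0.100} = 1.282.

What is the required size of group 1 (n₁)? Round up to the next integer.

n₁ = 533

n₁ = (z_α + z_β)² · (σ₁² + σ₂²/r) / δ²
   = (2.326 + 1.282)² · (116² + 83²/1.5) / 21²
   = 13.0177 · (13456 + 4592.7) / 441
   = 13.0177 · 18048.7 / 441
   = 532.77
Round up → n₁ = 533; n₂ = r·n₁ = 1.5 × 533 = 800.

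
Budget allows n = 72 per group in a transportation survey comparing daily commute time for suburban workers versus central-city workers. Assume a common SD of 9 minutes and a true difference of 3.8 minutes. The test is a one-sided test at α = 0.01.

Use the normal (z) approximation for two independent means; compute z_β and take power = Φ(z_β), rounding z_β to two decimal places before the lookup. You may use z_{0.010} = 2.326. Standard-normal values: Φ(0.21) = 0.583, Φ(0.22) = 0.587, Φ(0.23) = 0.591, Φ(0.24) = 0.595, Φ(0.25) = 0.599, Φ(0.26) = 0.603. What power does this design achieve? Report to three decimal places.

Power ≈ 0.583

z_β = δ·√(n/(σ₁²+σ₂²)) − z_α
    = 3.8 · √(72/162) − 2.326
    = 3.8 · 0.66667 − 2.326
    = 2.5333 − 2.326 = 0.2073 → 0.21
Power = Φ(0.21) = 0.583.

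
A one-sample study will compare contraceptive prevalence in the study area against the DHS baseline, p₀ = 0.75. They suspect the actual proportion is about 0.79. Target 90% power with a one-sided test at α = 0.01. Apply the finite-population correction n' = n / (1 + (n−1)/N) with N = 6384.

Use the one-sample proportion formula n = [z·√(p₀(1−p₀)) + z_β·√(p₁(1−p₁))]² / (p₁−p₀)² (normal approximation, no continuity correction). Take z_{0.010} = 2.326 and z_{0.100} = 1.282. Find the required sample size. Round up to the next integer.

n = [z_α·√(p₀q₀) + z_β·√(p₁q₁)]² / (p₁ − p₀)²
  = [2.326·√(0.75·0.25) + 1.282·√(0.79·0.21)]² / (0.04)²
  = [2.326·0.4330 + 1.282·0.4073]² / 0.0016
  = [1.5294]² / 0.0016
  = 1461.83
Finite-population correction (N = 6384): 1461.83 / (1 + (1461.83 − 1)/6384) = 1189.62.
Round up → n = 1190.

n = 1190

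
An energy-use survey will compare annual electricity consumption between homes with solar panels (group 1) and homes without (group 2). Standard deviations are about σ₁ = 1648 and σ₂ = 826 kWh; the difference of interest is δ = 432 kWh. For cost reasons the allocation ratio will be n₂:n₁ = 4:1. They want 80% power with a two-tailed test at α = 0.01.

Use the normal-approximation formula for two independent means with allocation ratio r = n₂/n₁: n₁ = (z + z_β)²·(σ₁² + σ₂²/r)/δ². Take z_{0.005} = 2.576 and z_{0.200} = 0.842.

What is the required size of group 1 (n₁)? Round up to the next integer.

n₁ = (z_{α/2} + z_β)² · (σ₁² + σ₂²/r) / δ²
   = (2.576 + 0.842)² · (1648² + 826²/4) / 432²
   = 11.6827 · (2715904 + 170569) / 186624
   = 11.6827 · 2886473 / 186624
   = 180.69
Round up → n₁ = 181; n₂ = r·n₁ = 4 × 181 = 724.

n₁ = 181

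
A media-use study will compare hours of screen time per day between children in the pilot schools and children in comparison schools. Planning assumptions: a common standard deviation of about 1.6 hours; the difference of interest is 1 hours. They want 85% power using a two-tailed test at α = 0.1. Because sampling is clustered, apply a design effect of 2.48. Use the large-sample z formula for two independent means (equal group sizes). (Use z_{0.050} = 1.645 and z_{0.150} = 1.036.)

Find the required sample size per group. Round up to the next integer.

n = 92 per group

n = (z_{α/2} + z_β)² · (σ₁² + σ₂²) / δ²
  = (1.645 + 1.036)² · (2·1.6² = 5.12) / 1²
  = 7.1878 · 5.12 / 1
  = 36.80
Design effect: 2.48 × 36.80 = 91.27.
Round up → n = 92 per group.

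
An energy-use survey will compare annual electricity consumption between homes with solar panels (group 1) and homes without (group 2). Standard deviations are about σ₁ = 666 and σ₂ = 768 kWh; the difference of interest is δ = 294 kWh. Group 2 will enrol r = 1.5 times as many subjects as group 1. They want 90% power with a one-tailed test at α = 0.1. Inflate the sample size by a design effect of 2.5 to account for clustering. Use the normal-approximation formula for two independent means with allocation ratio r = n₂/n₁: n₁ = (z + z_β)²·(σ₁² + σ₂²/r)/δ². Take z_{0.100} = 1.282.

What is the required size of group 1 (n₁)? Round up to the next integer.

n₁ = 160

n₁ = (z_α + z_β)² · (σ₁² + σ₂²/r) / δ²
   = (1.282 + 1.282)² · (666² + 768²/1.5) / 294²
   = 6.5741 · (443556 + 393216) / 86436
   = 6.5741 · 836772 / 86436
   = 63.64
Design effect: 2.5 × 63.64 = 159.11.
Round up → n₁ = 160; n₂ = r·n₁ = 1.5 × 160 = 240.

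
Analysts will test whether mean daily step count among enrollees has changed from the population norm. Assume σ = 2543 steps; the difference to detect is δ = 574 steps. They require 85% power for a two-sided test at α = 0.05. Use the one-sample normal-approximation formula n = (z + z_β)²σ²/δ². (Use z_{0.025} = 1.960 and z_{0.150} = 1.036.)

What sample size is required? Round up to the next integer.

n = 177

n = (z_{α/2} + z_β)² · σ² / δ²
  = (1.960 + 1.036)² · 2543² / 574²
  = 8.9760 · 6466849 / 329476
  = 176.18
Round up → n = 177.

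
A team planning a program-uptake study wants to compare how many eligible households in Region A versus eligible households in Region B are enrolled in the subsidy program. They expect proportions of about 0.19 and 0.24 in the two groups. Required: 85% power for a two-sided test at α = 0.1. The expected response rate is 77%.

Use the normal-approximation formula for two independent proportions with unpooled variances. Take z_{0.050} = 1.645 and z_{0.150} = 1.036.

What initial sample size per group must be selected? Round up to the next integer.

n = (z_{α/2} + z_β)² · [p₁(1−p₁) + p₂(1−p₂)] / (p₁ − p₂)²
  = (1.645 + 1.036)² · (0.19·0.81 + 0.24·0.76) / (-0.05)²
  = (2.681)² · (0.1539 + 0.1824) / 0.0025
  = 7.1878 · 0.3363 / 0.0025
  = 966.90
Adjust for 77% response: 966.90 / 0.77 = 1255.71.
Round up → n = 1256 per group.

n = 1256 per group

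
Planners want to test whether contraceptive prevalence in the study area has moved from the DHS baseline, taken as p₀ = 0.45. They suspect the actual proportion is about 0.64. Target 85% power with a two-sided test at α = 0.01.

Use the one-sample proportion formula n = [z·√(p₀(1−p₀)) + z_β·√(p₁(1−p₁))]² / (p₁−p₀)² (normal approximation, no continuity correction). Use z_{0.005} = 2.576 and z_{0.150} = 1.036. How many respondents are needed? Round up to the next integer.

n = [z_{α/2}·√(p₀q₀) + z_β·√(p₁q₁)]² / (p₁ − p₀)²
  = [2.576·√(0.45·0.55) + 1.036·√(0.64·0.36)]² / (0.19)²
  = [2.576·0.4975 + 1.036·0.4800]² / 0.0361
  = [1.7788]² / 0.0361
  = 87.65
Round up → n = 88.

n = 88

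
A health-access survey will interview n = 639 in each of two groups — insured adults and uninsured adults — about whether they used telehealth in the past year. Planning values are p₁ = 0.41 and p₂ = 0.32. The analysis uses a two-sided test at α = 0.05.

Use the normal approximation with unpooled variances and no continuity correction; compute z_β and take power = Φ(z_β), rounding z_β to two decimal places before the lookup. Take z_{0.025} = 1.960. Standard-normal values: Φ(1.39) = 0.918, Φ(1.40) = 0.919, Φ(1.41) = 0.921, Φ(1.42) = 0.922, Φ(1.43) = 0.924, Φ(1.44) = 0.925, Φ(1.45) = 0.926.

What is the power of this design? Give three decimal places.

z_β = |p₁−p₂|·√(n/[p₁q₁+p₂q₂]) − z_{α/2}
    = 0.09 · √(639/0.4595) − 1.960
    = 0.09 · 37.2913 − 1.960
    = 3.3562 − 1.960 = 1.3962 → 1.40
Power = Φ(1.40) = 0.919.

Power ≈ 0.919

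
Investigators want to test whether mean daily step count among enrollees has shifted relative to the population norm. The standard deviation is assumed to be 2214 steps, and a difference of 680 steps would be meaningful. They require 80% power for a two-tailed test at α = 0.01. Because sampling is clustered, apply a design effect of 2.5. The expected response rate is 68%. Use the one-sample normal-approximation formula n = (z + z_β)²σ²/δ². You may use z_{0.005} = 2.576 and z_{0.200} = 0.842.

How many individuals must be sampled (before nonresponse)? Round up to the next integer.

n = (z_{α/2} + z_β)² · σ² / δ²
  = (2.576 + 0.842)² · 2214² / 680²
  = 11.6827 · 4901796 / 462400
  = 123.85
Design effect: 2.5 × 123.85 = 309.61.
Adjust for 68% response: 309.61 / 0.68 = 455.32.
Round up → n = 456.

n = 456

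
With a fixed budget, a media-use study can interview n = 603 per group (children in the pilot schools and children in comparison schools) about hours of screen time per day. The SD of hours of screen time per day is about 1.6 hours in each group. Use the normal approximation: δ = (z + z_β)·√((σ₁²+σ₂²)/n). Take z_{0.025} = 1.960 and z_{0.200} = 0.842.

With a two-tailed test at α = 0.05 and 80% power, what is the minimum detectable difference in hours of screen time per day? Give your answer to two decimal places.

Minimum detectable difference ≈ 0.26 hours

δ = (z_{α/2} + z_β) · √((σ₁²+σ₂²)/n)
  = (1.960 + 0.842) · √(5.12/603)
  = 2.802 · √0.00849
  = 2.802 · 0.0921
  = 0.2582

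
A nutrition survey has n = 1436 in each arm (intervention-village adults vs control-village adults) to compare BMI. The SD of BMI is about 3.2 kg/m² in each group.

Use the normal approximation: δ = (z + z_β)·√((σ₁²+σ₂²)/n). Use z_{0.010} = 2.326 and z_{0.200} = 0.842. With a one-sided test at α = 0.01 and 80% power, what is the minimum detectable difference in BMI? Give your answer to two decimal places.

δ = (z_α + z_β) · √((σ₁²+σ₂²)/n)
  = (2.326 + 0.842) · √(20.48/1436)
  = 3.168 · √0.01426
  = 3.168 · 0.1194
  = 0.3783

Minimum detectable difference ≈ 0.38 kg/m²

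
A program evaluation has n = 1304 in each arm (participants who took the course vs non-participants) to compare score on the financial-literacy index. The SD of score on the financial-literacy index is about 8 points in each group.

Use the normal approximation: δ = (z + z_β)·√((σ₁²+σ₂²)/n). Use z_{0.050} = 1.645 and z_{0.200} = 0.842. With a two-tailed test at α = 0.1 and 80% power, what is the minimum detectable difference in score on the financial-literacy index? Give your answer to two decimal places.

δ = (z_{α/2} + z_β) · √((σ₁²+σ₂²)/n)
  = (1.645 + 0.842) · √(128/1304)
  = 2.487 · √0.09816
  = 2.487 · 0.3133
  = 0.7792

Minimum detectable difference ≈ 0.78 points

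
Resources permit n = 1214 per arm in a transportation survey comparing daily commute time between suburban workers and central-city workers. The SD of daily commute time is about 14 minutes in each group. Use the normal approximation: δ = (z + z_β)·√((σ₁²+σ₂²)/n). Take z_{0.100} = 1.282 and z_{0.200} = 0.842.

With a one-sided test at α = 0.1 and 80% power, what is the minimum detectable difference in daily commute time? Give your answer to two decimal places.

Minimum detectable difference ≈ 1.21 minutes

δ = (z_α + z_β) · √((σ₁²+σ₂²)/n)
  = (1.282 + 0.842) · √(392/1214)
  = 2.124 · √0.3229
  = 2.124 · 0.5682
  = 1.2069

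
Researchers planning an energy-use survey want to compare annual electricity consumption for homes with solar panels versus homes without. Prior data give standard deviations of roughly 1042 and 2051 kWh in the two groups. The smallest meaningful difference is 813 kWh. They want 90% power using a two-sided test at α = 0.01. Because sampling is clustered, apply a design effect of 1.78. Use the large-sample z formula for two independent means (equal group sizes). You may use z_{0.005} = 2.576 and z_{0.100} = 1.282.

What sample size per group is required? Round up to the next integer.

n = 213 per group

n = (z_{α/2} + z_β)² · (σ₁² + σ₂²) / δ²
  = (2.576 + 1.282)² · (1042² + 2051² = 5292365) / 813²
  = 14.8842 · 5292365 / 660969
  = 119.18
Design effect: 1.78 × 119.18 = 212.14.
Round up → n = 213 per group.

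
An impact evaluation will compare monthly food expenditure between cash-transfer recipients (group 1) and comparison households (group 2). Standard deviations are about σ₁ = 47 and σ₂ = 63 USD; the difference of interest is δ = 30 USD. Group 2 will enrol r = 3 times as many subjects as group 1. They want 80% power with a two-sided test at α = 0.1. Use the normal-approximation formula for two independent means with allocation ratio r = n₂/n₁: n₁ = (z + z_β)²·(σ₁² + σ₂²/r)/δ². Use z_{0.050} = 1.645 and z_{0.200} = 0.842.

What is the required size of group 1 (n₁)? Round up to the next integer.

n₁ = (z_{α/2} + z_β)² · (σ₁² + σ₂²/r) / δ²
   = (1.645 + 0.842)² · (47² + 63²/3) / 30²
   = 6.1852 · (2209 + 1323) / 900
   = 6.1852 · 3532 / 900
   = 24.27
Round up → n₁ = 25; n₂ = r·n₁ = 3 × 25 = 75.

n₁ = 25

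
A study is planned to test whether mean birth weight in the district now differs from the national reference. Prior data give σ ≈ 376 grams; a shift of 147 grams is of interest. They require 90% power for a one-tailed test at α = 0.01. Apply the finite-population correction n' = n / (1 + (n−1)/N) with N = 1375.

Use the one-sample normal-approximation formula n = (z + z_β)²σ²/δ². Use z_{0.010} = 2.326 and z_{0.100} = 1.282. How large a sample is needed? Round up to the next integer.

n = (z_α + z_β)² · σ² / δ²
  = (2.326 + 1.282)² · 376² / 147²
  = 13.0177 · 141376 / 21609
  = 85.17
Finite-population correction (N = 1375): 85.17 / (1 + (85.17 − 1)/1375) = 80.25.
Round up → n = 81.

n = 81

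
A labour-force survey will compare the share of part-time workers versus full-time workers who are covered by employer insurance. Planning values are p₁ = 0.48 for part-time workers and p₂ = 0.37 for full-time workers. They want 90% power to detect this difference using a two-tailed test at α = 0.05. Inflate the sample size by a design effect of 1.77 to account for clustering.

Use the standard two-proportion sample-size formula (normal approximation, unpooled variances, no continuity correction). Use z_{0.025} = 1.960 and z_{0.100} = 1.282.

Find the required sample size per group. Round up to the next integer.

n = 743 per group

n = (z_{α/2} + z_β)² · [p₁(1−p₁) + p₂(1−p₂)] / (p₁ − p₂)²
  = (1.960 + 1.282)² · (0.48·0.52 + 0.37·0.63) / (0.11)²
  = (3.242)² · (0.2496 + 0.2331) / 0.0121
  = 10.5106 · 0.4827 / 0.0121
  = 419.29
Design effect: 1.77 × 419.29 = 742.15.
Round up → n = 743 per group.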